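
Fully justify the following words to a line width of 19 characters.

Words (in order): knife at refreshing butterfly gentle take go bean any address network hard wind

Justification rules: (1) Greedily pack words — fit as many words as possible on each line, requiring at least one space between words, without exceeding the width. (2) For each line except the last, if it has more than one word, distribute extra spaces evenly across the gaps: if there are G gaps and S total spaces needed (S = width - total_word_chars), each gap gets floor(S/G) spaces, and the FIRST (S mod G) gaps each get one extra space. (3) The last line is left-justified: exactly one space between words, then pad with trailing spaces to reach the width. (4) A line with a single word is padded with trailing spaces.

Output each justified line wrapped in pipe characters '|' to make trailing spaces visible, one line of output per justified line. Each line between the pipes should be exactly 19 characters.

Answer: |knife at refreshing|
|butterfly    gentle|
|take  go  bean  any|
|address     network|
|hard wind          |

Derivation:
Line 1: ['knife', 'at', 'refreshing'] (min_width=19, slack=0)
Line 2: ['butterfly', 'gentle'] (min_width=16, slack=3)
Line 3: ['take', 'go', 'bean', 'any'] (min_width=16, slack=3)
Line 4: ['address', 'network'] (min_width=15, slack=4)
Line 5: ['hard', 'wind'] (min_width=9, slack=10)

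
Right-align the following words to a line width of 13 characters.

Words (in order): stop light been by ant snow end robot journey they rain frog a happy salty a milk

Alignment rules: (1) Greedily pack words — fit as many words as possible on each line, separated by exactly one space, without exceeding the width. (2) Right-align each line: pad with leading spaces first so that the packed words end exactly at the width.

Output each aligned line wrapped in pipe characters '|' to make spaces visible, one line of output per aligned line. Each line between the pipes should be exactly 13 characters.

Answer: |   stop light|
|  been by ant|
|     snow end|
|robot journey|
|    they rain|
| frog a happy|
| salty a milk|

Derivation:
Line 1: ['stop', 'light'] (min_width=10, slack=3)
Line 2: ['been', 'by', 'ant'] (min_width=11, slack=2)
Line 3: ['snow', 'end'] (min_width=8, slack=5)
Line 4: ['robot', 'journey'] (min_width=13, slack=0)
Line 5: ['they', 'rain'] (min_width=9, slack=4)
Line 6: ['frog', 'a', 'happy'] (min_width=12, slack=1)
Line 7: ['salty', 'a', 'milk'] (min_width=12, slack=1)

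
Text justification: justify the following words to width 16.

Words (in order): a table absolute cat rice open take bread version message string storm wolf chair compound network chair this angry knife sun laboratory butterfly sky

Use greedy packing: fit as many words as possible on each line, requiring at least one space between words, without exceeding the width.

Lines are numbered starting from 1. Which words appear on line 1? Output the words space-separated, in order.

Line 1: ['a', 'table', 'absolute'] (min_width=16, slack=0)
Line 2: ['cat', 'rice', 'open'] (min_width=13, slack=3)
Line 3: ['take', 'bread'] (min_width=10, slack=6)
Line 4: ['version', 'message'] (min_width=15, slack=1)
Line 5: ['string', 'storm'] (min_width=12, slack=4)
Line 6: ['wolf', 'chair'] (min_width=10, slack=6)
Line 7: ['compound', 'network'] (min_width=16, slack=0)
Line 8: ['chair', 'this', 'angry'] (min_width=16, slack=0)
Line 9: ['knife', 'sun'] (min_width=9, slack=7)
Line 10: ['laboratory'] (min_width=10, slack=6)
Line 11: ['butterfly', 'sky'] (min_width=13, slack=3)

Answer: a table absolute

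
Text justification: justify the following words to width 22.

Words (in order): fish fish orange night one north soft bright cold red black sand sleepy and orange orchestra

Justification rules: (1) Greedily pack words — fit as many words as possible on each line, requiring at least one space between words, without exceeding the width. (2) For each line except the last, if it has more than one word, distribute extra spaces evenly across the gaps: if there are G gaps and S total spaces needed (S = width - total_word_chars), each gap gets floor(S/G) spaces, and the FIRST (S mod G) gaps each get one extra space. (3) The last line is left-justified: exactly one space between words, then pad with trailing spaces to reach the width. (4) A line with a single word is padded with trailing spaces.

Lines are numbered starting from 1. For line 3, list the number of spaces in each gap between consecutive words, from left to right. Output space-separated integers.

Line 1: ['fish', 'fish', 'orange', 'night'] (min_width=22, slack=0)
Line 2: ['one', 'north', 'soft', 'bright'] (min_width=21, slack=1)
Line 3: ['cold', 'red', 'black', 'sand'] (min_width=19, slack=3)
Line 4: ['sleepy', 'and', 'orange'] (min_width=17, slack=5)
Line 5: ['orchestra'] (min_width=9, slack=13)

Answer: 2 2 2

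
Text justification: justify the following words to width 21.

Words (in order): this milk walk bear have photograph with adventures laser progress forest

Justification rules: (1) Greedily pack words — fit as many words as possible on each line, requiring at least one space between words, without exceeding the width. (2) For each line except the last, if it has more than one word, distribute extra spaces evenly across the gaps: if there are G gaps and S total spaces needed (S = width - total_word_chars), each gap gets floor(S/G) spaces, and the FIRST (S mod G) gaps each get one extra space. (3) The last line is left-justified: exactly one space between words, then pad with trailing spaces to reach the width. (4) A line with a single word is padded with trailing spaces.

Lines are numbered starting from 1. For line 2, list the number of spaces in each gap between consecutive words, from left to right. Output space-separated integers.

Line 1: ['this', 'milk', 'walk', 'bear'] (min_width=19, slack=2)
Line 2: ['have', 'photograph', 'with'] (min_width=20, slack=1)
Line 3: ['adventures', 'laser'] (min_width=16, slack=5)
Line 4: ['progress', 'forest'] (min_width=15, slack=6)

Answer: 2 1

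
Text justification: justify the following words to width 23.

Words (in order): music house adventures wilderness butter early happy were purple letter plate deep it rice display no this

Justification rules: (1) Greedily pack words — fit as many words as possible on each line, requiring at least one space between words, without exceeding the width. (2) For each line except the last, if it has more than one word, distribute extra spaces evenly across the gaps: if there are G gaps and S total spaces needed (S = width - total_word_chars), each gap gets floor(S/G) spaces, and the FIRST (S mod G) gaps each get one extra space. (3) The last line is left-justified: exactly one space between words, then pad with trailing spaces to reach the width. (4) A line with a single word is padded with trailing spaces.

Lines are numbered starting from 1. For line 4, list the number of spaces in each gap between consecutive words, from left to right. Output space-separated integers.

Answer: 2 2 2

Derivation:
Line 1: ['music', 'house', 'adventures'] (min_width=22, slack=1)
Line 2: ['wilderness', 'butter', 'early'] (min_width=23, slack=0)
Line 3: ['happy', 'were', 'purple'] (min_width=17, slack=6)
Line 4: ['letter', 'plate', 'deep', 'it'] (min_width=20, slack=3)
Line 5: ['rice', 'display', 'no', 'this'] (min_width=20, slack=3)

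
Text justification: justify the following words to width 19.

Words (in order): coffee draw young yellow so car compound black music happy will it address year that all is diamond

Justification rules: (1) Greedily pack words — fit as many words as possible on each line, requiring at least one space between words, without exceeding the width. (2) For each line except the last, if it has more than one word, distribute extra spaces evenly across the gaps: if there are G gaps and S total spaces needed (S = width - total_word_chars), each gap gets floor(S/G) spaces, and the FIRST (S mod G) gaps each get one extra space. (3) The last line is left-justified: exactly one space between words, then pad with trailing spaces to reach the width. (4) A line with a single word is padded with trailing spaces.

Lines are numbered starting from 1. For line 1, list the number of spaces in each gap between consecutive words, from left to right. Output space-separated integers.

Answer: 2 2

Derivation:
Line 1: ['coffee', 'draw', 'young'] (min_width=17, slack=2)
Line 2: ['yellow', 'so', 'car'] (min_width=13, slack=6)
Line 3: ['compound', 'black'] (min_width=14, slack=5)
Line 4: ['music', 'happy', 'will', 'it'] (min_width=19, slack=0)
Line 5: ['address', 'year', 'that'] (min_width=17, slack=2)
Line 6: ['all', 'is', 'diamond'] (min_width=14, slack=5)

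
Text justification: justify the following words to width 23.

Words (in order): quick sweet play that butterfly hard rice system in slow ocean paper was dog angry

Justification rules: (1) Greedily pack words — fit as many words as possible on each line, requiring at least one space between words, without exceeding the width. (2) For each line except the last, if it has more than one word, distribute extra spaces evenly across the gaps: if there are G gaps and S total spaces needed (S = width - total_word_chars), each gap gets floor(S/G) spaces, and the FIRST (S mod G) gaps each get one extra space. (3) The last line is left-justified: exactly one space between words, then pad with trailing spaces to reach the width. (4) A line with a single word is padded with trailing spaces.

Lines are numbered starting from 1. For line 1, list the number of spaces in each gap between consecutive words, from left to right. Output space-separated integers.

Line 1: ['quick', 'sweet', 'play', 'that'] (min_width=21, slack=2)
Line 2: ['butterfly', 'hard', 'rice'] (min_width=19, slack=4)
Line 3: ['system', 'in', 'slow', 'ocean'] (min_width=20, slack=3)
Line 4: ['paper', 'was', 'dog', 'angry'] (min_width=19, slack=4)

Answer: 2 2 1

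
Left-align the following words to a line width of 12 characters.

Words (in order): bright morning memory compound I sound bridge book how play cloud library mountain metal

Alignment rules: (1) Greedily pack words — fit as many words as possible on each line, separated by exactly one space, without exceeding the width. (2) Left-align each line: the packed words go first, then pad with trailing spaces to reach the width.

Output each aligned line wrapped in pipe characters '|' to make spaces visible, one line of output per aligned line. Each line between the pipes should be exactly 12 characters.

Answer: |bright      |
|morning     |
|memory      |
|compound I  |
|sound bridge|
|book how    |
|play cloud  |
|library     |
|mountain    |
|metal       |

Derivation:
Line 1: ['bright'] (min_width=6, slack=6)
Line 2: ['morning'] (min_width=7, slack=5)
Line 3: ['memory'] (min_width=6, slack=6)
Line 4: ['compound', 'I'] (min_width=10, slack=2)
Line 5: ['sound', 'bridge'] (min_width=12, slack=0)
Line 6: ['book', 'how'] (min_width=8, slack=4)
Line 7: ['play', 'cloud'] (min_width=10, slack=2)
Line 8: ['library'] (min_width=7, slack=5)
Line 9: ['mountain'] (min_width=8, slack=4)
Line 10: ['metal'] (min_width=5, slack=7)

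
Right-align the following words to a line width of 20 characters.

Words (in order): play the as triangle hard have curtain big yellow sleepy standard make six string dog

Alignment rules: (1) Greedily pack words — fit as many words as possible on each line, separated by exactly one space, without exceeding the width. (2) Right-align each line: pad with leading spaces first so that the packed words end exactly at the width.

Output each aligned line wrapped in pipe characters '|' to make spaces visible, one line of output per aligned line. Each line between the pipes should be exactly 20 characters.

Answer: |play the as triangle|
|   hard have curtain|
|   big yellow sleepy|
|   standard make six|
|          string dog|

Derivation:
Line 1: ['play', 'the', 'as', 'triangle'] (min_width=20, slack=0)
Line 2: ['hard', 'have', 'curtain'] (min_width=17, slack=3)
Line 3: ['big', 'yellow', 'sleepy'] (min_width=17, slack=3)
Line 4: ['standard', 'make', 'six'] (min_width=17, slack=3)
Line 5: ['string', 'dog'] (min_width=10, slack=10)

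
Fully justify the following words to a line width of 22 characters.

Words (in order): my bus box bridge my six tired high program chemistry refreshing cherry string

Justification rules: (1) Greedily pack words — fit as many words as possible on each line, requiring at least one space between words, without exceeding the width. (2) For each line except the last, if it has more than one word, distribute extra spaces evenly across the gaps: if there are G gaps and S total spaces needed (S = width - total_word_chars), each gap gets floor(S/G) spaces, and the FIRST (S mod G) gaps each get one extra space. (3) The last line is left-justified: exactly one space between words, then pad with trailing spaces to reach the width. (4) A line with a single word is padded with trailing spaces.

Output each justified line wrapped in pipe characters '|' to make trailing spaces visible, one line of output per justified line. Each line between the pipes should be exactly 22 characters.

Line 1: ['my', 'bus', 'box', 'bridge', 'my'] (min_width=20, slack=2)
Line 2: ['six', 'tired', 'high', 'program'] (min_width=22, slack=0)
Line 3: ['chemistry', 'refreshing'] (min_width=20, slack=2)
Line 4: ['cherry', 'string'] (min_width=13, slack=9)

Answer: |my  bus  box bridge my|
|six tired high program|
|chemistry   refreshing|
|cherry string         |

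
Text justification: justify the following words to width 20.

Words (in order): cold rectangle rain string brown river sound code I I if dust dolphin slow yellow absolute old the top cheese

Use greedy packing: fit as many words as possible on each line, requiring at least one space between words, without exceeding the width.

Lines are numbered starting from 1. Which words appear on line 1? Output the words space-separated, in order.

Answer: cold rectangle rain

Derivation:
Line 1: ['cold', 'rectangle', 'rain'] (min_width=19, slack=1)
Line 2: ['string', 'brown', 'river'] (min_width=18, slack=2)
Line 3: ['sound', 'code', 'I', 'I', 'if'] (min_width=17, slack=3)
Line 4: ['dust', 'dolphin', 'slow'] (min_width=17, slack=3)
Line 5: ['yellow', 'absolute', 'old'] (min_width=19, slack=1)
Line 6: ['the', 'top', 'cheese'] (min_width=14, slack=6)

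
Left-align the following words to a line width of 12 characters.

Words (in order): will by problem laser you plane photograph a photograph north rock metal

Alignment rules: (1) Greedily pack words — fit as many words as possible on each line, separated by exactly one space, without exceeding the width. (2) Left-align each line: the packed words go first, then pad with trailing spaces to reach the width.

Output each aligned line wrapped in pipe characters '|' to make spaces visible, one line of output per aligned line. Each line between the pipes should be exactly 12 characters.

Answer: |will by     |
|problem     |
|laser you   |
|plane       |
|photograph a|
|photograph  |
|north rock  |
|metal       |

Derivation:
Line 1: ['will', 'by'] (min_width=7, slack=5)
Line 2: ['problem'] (min_width=7, slack=5)
Line 3: ['laser', 'you'] (min_width=9, slack=3)
Line 4: ['plane'] (min_width=5, slack=7)
Line 5: ['photograph', 'a'] (min_width=12, slack=0)
Line 6: ['photograph'] (min_width=10, slack=2)
Line 7: ['north', 'rock'] (min_width=10, slack=2)
Line 8: ['metal'] (min_width=5, slack=7)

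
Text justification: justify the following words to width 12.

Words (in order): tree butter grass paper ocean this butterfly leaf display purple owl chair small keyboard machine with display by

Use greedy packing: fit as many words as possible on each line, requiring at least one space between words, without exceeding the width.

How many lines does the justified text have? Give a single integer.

Answer: 10

Derivation:
Line 1: ['tree', 'butter'] (min_width=11, slack=1)
Line 2: ['grass', 'paper'] (min_width=11, slack=1)
Line 3: ['ocean', 'this'] (min_width=10, slack=2)
Line 4: ['butterfly'] (min_width=9, slack=3)
Line 5: ['leaf', 'display'] (min_width=12, slack=0)
Line 6: ['purple', 'owl'] (min_width=10, slack=2)
Line 7: ['chair', 'small'] (min_width=11, slack=1)
Line 8: ['keyboard'] (min_width=8, slack=4)
Line 9: ['machine', 'with'] (min_width=12, slack=0)
Line 10: ['display', 'by'] (min_width=10, slack=2)
Total lines: 10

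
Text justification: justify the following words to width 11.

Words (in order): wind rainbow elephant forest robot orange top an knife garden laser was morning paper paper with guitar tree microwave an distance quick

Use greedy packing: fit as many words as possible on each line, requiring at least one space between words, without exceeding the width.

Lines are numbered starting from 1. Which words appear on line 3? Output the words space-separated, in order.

Answer: elephant

Derivation:
Line 1: ['wind'] (min_width=4, slack=7)
Line 2: ['rainbow'] (min_width=7, slack=4)
Line 3: ['elephant'] (min_width=8, slack=3)
Line 4: ['forest'] (min_width=6, slack=5)
Line 5: ['robot'] (min_width=5, slack=6)
Line 6: ['orange', 'top'] (min_width=10, slack=1)
Line 7: ['an', 'knife'] (min_width=8, slack=3)
Line 8: ['garden'] (min_width=6, slack=5)
Line 9: ['laser', 'was'] (min_width=9, slack=2)
Line 10: ['morning'] (min_width=7, slack=4)
Line 11: ['paper', 'paper'] (min_width=11, slack=0)
Line 12: ['with', 'guitar'] (min_width=11, slack=0)
Line 13: ['tree'] (min_width=4, slack=7)
Line 14: ['microwave'] (min_width=9, slack=2)
Line 15: ['an', 'distance'] (min_width=11, slack=0)
Line 16: ['quick'] (min_width=5, slack=6)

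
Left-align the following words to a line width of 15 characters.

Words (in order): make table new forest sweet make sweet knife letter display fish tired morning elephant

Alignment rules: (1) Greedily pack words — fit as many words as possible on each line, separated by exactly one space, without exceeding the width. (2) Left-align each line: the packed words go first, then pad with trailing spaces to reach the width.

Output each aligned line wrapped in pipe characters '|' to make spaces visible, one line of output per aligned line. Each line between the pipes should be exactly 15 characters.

Answer: |make table new |
|forest sweet   |
|make sweet     |
|knife letter   |
|display fish   |
|tired morning  |
|elephant       |

Derivation:
Line 1: ['make', 'table', 'new'] (min_width=14, slack=1)
Line 2: ['forest', 'sweet'] (min_width=12, slack=3)
Line 3: ['make', 'sweet'] (min_width=10, slack=5)
Line 4: ['knife', 'letter'] (min_width=12, slack=3)
Line 5: ['display', 'fish'] (min_width=12, slack=3)
Line 6: ['tired', 'morning'] (min_width=13, slack=2)
Line 7: ['elephant'] (min_width=8, slack=7)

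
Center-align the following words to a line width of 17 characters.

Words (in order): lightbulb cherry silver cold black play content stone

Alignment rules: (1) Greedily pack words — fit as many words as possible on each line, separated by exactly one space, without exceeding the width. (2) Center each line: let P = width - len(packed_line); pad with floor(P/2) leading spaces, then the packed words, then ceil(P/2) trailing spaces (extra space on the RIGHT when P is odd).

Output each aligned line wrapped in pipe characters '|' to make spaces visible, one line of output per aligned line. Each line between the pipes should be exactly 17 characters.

Answer: |lightbulb cherry |
|silver cold black|
|  play content   |
|      stone      |

Derivation:
Line 1: ['lightbulb', 'cherry'] (min_width=16, slack=1)
Line 2: ['silver', 'cold', 'black'] (min_width=17, slack=0)
Line 3: ['play', 'content'] (min_width=12, slack=5)
Line 4: ['stone'] (min_width=5, slack=12)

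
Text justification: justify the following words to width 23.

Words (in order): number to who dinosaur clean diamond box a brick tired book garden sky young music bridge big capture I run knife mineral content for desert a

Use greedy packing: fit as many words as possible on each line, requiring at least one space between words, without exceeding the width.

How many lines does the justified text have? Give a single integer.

Answer: 7

Derivation:
Line 1: ['number', 'to', 'who', 'dinosaur'] (min_width=22, slack=1)
Line 2: ['clean', 'diamond', 'box', 'a'] (min_width=19, slack=4)
Line 3: ['brick', 'tired', 'book', 'garden'] (min_width=23, slack=0)
Line 4: ['sky', 'young', 'music', 'bridge'] (min_width=22, slack=1)
Line 5: ['big', 'capture', 'I', 'run', 'knife'] (min_width=23, slack=0)
Line 6: ['mineral', 'content', 'for'] (min_width=19, slack=4)
Line 7: ['desert', 'a'] (min_width=8, slack=15)
Total lines: 7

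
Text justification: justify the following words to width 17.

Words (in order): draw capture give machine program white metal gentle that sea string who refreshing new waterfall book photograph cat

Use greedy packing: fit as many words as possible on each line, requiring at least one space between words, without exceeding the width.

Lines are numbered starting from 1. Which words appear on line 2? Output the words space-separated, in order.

Line 1: ['draw', 'capture', 'give'] (min_width=17, slack=0)
Line 2: ['machine', 'program'] (min_width=15, slack=2)
Line 3: ['white', 'metal'] (min_width=11, slack=6)
Line 4: ['gentle', 'that', 'sea'] (min_width=15, slack=2)
Line 5: ['string', 'who'] (min_width=10, slack=7)
Line 6: ['refreshing', 'new'] (min_width=14, slack=3)
Line 7: ['waterfall', 'book'] (min_width=14, slack=3)
Line 8: ['photograph', 'cat'] (min_width=14, slack=3)

Answer: machine program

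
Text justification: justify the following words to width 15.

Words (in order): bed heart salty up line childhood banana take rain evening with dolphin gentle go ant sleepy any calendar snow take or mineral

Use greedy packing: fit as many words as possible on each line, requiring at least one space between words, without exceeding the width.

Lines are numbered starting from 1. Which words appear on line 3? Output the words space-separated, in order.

Line 1: ['bed', 'heart', 'salty'] (min_width=15, slack=0)
Line 2: ['up', 'line'] (min_width=7, slack=8)
Line 3: ['childhood'] (min_width=9, slack=6)
Line 4: ['banana', 'take'] (min_width=11, slack=4)
Line 5: ['rain', 'evening'] (min_width=12, slack=3)
Line 6: ['with', 'dolphin'] (min_width=12, slack=3)
Line 7: ['gentle', 'go', 'ant'] (min_width=13, slack=2)
Line 8: ['sleepy', 'any'] (min_width=10, slack=5)
Line 9: ['calendar', 'snow'] (min_width=13, slack=2)
Line 10: ['take', 'or', 'mineral'] (min_width=15, slack=0)

Answer: childhood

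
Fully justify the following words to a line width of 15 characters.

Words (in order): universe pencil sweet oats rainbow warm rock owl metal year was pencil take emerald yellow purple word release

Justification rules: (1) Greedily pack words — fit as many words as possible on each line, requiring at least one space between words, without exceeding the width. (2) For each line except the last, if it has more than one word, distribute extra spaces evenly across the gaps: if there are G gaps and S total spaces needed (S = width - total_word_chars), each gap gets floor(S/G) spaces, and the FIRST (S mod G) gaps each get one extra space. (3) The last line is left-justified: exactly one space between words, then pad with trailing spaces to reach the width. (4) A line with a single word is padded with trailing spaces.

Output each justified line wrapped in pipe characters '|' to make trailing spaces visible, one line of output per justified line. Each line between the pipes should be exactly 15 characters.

Line 1: ['universe', 'pencil'] (min_width=15, slack=0)
Line 2: ['sweet', 'oats'] (min_width=10, slack=5)
Line 3: ['rainbow', 'warm'] (min_width=12, slack=3)
Line 4: ['rock', 'owl', 'metal'] (min_width=14, slack=1)
Line 5: ['year', 'was', 'pencil'] (min_width=15, slack=0)
Line 6: ['take', 'emerald'] (min_width=12, slack=3)
Line 7: ['yellow', 'purple'] (min_width=13, slack=2)
Line 8: ['word', 'release'] (min_width=12, slack=3)

Answer: |universe pencil|
|sweet      oats|
|rainbow    warm|
|rock  owl metal|
|year was pencil|
|take    emerald|
|yellow   purple|
|word release   |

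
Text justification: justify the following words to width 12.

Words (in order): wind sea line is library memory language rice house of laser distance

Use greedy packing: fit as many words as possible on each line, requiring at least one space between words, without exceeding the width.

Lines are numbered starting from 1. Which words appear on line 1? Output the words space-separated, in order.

Answer: wind sea

Derivation:
Line 1: ['wind', 'sea'] (min_width=8, slack=4)
Line 2: ['line', 'is'] (min_width=7, slack=5)
Line 3: ['library'] (min_width=7, slack=5)
Line 4: ['memory'] (min_width=6, slack=6)
Line 5: ['language'] (min_width=8, slack=4)
Line 6: ['rice', 'house'] (min_width=10, slack=2)
Line 7: ['of', 'laser'] (min_width=8, slack=4)
Line 8: ['distance'] (min_width=8, slack=4)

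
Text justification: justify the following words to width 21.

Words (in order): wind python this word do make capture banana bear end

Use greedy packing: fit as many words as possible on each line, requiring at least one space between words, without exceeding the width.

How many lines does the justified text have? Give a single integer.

Line 1: ['wind', 'python', 'this', 'word'] (min_width=21, slack=0)
Line 2: ['do', 'make', 'capture'] (min_width=15, slack=6)
Line 3: ['banana', 'bear', 'end'] (min_width=15, slack=6)
Total lines: 3

Answer: 3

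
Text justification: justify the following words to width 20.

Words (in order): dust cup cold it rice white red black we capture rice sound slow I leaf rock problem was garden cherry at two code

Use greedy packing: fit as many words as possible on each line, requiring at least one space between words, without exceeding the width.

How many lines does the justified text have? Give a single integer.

Answer: 7

Derivation:
Line 1: ['dust', 'cup', 'cold', 'it'] (min_width=16, slack=4)
Line 2: ['rice', 'white', 'red', 'black'] (min_width=20, slack=0)
Line 3: ['we', 'capture', 'rice'] (min_width=15, slack=5)
Line 4: ['sound', 'slow', 'I', 'leaf'] (min_width=17, slack=3)
Line 5: ['rock', 'problem', 'was'] (min_width=16, slack=4)
Line 6: ['garden', 'cherry', 'at', 'two'] (min_width=20, slack=0)
Line 7: ['code'] (min_width=4, slack=16)
Total lines: 7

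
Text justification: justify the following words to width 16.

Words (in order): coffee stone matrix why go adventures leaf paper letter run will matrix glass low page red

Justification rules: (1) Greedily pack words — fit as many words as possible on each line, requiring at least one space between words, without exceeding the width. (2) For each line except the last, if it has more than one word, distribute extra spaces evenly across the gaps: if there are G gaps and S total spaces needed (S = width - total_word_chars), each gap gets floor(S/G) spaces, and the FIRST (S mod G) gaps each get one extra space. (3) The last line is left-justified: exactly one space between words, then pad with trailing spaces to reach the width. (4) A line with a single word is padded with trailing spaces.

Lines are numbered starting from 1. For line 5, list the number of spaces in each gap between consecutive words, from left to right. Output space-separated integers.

Line 1: ['coffee', 'stone'] (min_width=12, slack=4)
Line 2: ['matrix', 'why', 'go'] (min_width=13, slack=3)
Line 3: ['adventures', 'leaf'] (min_width=15, slack=1)
Line 4: ['paper', 'letter', 'run'] (min_width=16, slack=0)
Line 5: ['will', 'matrix'] (min_width=11, slack=5)
Line 6: ['glass', 'low', 'page'] (min_width=14, slack=2)
Line 7: ['red'] (min_width=3, slack=13)

Answer: 6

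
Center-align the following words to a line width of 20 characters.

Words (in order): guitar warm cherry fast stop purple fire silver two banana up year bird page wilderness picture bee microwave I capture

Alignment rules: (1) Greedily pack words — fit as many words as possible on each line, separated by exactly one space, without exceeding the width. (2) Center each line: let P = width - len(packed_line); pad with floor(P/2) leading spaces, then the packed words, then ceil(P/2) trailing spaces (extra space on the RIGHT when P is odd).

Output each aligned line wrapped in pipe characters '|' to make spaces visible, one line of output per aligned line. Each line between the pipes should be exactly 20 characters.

Answer: | guitar warm cherry |
|  fast stop purple  |
|  fire silver two   |
|banana up year bird |
|  page wilderness   |
|    picture bee     |
|microwave I capture |

Derivation:
Line 1: ['guitar', 'warm', 'cherry'] (min_width=18, slack=2)
Line 2: ['fast', 'stop', 'purple'] (min_width=16, slack=4)
Line 3: ['fire', 'silver', 'two'] (min_width=15, slack=5)
Line 4: ['banana', 'up', 'year', 'bird'] (min_width=19, slack=1)
Line 5: ['page', 'wilderness'] (min_width=15, slack=5)
Line 6: ['picture', 'bee'] (min_width=11, slack=9)
Line 7: ['microwave', 'I', 'capture'] (min_width=19, slack=1)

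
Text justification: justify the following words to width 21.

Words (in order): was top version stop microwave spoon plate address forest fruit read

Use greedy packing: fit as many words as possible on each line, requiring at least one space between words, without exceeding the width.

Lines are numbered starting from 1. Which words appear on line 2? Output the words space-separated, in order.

Line 1: ['was', 'top', 'version', 'stop'] (min_width=20, slack=1)
Line 2: ['microwave', 'spoon', 'plate'] (min_width=21, slack=0)
Line 3: ['address', 'forest', 'fruit'] (min_width=20, slack=1)
Line 4: ['read'] (min_width=4, slack=17)

Answer: microwave spoon plate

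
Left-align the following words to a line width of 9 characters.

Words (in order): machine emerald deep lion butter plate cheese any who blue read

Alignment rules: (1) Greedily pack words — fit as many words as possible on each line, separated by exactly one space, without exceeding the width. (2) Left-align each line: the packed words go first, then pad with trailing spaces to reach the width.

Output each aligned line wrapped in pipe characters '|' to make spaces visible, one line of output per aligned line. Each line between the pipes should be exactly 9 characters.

Answer: |machine  |
|emerald  |
|deep lion|
|butter   |
|plate    |
|cheese   |
|any who  |
|blue read|

Derivation:
Line 1: ['machine'] (min_width=7, slack=2)
Line 2: ['emerald'] (min_width=7, slack=2)
Line 3: ['deep', 'lion'] (min_width=9, slack=0)
Line 4: ['butter'] (min_width=6, slack=3)
Line 5: ['plate'] (min_width=5, slack=4)
Line 6: ['cheese'] (min_width=6, slack=3)
Line 7: ['any', 'who'] (min_width=7, slack=2)
Line 8: ['blue', 'read'] (min_width=9, slack=0)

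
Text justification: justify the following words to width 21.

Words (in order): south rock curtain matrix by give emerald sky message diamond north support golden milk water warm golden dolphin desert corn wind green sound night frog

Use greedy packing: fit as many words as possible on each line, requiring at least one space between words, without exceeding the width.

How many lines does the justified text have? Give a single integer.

Answer: 9

Derivation:
Line 1: ['south', 'rock', 'curtain'] (min_width=18, slack=3)
Line 2: ['matrix', 'by', 'give'] (min_width=14, slack=7)
Line 3: ['emerald', 'sky', 'message'] (min_width=19, slack=2)
Line 4: ['diamond', 'north', 'support'] (min_width=21, slack=0)
Line 5: ['golden', 'milk', 'water'] (min_width=17, slack=4)
Line 6: ['warm', 'golden', 'dolphin'] (min_width=19, slack=2)
Line 7: ['desert', 'corn', 'wind'] (min_width=16, slack=5)
Line 8: ['green', 'sound', 'night'] (min_width=17, slack=4)
Line 9: ['frog'] (min_width=4, slack=17)
Total lines: 9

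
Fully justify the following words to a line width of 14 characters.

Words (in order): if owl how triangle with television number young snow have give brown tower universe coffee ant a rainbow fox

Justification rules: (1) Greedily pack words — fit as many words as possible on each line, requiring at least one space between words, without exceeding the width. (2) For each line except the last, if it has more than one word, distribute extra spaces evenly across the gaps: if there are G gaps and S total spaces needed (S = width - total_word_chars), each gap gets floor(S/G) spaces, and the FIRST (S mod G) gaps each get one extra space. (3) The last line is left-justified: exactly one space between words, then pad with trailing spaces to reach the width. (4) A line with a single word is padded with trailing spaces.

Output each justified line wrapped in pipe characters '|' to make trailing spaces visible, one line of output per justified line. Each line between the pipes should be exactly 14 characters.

Line 1: ['if', 'owl', 'how'] (min_width=10, slack=4)
Line 2: ['triangle', 'with'] (min_width=13, slack=1)
Line 3: ['television'] (min_width=10, slack=4)
Line 4: ['number', 'young'] (min_width=12, slack=2)
Line 5: ['snow', 'have', 'give'] (min_width=14, slack=0)
Line 6: ['brown', 'tower'] (min_width=11, slack=3)
Line 7: ['universe'] (min_width=8, slack=6)
Line 8: ['coffee', 'ant', 'a'] (min_width=12, slack=2)
Line 9: ['rainbow', 'fox'] (min_width=11, slack=3)

Answer: |if   owl   how|
|triangle  with|
|television    |
|number   young|
|snow have give|
|brown    tower|
|universe      |
|coffee  ant  a|
|rainbow fox   |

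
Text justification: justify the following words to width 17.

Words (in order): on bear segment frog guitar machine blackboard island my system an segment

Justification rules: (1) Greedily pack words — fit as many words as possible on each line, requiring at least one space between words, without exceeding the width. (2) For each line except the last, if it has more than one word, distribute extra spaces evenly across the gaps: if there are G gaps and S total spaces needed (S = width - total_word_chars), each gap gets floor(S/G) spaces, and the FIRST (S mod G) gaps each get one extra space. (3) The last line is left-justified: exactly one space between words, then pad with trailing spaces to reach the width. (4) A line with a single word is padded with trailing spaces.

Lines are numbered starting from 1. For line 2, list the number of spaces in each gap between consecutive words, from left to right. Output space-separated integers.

Answer: 7

Derivation:
Line 1: ['on', 'bear', 'segment'] (min_width=15, slack=2)
Line 2: ['frog', 'guitar'] (min_width=11, slack=6)
Line 3: ['machine'] (min_width=7, slack=10)
Line 4: ['blackboard', 'island'] (min_width=17, slack=0)
Line 5: ['my', 'system', 'an'] (min_width=12, slack=5)
Line 6: ['segment'] (min_width=7, slack=10)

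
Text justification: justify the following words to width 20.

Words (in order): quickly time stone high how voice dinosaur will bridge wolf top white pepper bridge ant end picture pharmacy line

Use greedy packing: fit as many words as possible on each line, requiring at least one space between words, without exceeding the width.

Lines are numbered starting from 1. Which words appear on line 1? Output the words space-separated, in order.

Answer: quickly time stone

Derivation:
Line 1: ['quickly', 'time', 'stone'] (min_width=18, slack=2)
Line 2: ['high', 'how', 'voice'] (min_width=14, slack=6)
Line 3: ['dinosaur', 'will', 'bridge'] (min_width=20, slack=0)
Line 4: ['wolf', 'top', 'white'] (min_width=14, slack=6)
Line 5: ['pepper', 'bridge', 'ant'] (min_width=17, slack=3)
Line 6: ['end', 'picture', 'pharmacy'] (min_width=20, slack=0)
Line 7: ['line'] (min_width=4, slack=16)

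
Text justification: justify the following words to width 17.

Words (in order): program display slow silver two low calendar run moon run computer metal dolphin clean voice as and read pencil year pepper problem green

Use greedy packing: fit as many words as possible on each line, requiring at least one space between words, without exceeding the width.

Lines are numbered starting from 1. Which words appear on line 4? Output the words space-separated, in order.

Line 1: ['program', 'display'] (min_width=15, slack=2)
Line 2: ['slow', 'silver', 'two'] (min_width=15, slack=2)
Line 3: ['low', 'calendar', 'run'] (min_width=16, slack=1)
Line 4: ['moon', 'run', 'computer'] (min_width=17, slack=0)
Line 5: ['metal', 'dolphin'] (min_width=13, slack=4)
Line 6: ['clean', 'voice', 'as'] (min_width=14, slack=3)
Line 7: ['and', 'read', 'pencil'] (min_width=15, slack=2)
Line 8: ['year', 'pepper'] (min_width=11, slack=6)
Line 9: ['problem', 'green'] (min_width=13, slack=4)

Answer: moon run computer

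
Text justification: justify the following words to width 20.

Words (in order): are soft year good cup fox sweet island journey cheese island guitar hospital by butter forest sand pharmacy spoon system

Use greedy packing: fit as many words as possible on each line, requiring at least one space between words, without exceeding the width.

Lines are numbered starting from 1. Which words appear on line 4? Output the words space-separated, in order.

Line 1: ['are', 'soft', 'year', 'good'] (min_width=18, slack=2)
Line 2: ['cup', 'fox', 'sweet', 'island'] (min_width=20, slack=0)
Line 3: ['journey', 'cheese'] (min_width=14, slack=6)
Line 4: ['island', 'guitar'] (min_width=13, slack=7)
Line 5: ['hospital', 'by', 'butter'] (min_width=18, slack=2)
Line 6: ['forest', 'sand', 'pharmacy'] (min_width=20, slack=0)
Line 7: ['spoon', 'system'] (min_width=12, slack=8)

Answer: island guitar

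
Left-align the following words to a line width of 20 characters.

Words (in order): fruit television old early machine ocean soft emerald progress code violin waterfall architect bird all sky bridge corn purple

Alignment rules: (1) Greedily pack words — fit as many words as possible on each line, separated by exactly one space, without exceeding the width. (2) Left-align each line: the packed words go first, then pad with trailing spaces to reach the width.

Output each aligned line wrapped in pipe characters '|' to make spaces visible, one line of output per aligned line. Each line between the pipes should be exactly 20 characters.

Answer: |fruit television old|
|early machine ocean |
|soft emerald        |
|progress code violin|
|waterfall architect |
|bird all sky bridge |
|corn purple         |

Derivation:
Line 1: ['fruit', 'television', 'old'] (min_width=20, slack=0)
Line 2: ['early', 'machine', 'ocean'] (min_width=19, slack=1)
Line 3: ['soft', 'emerald'] (min_width=12, slack=8)
Line 4: ['progress', 'code', 'violin'] (min_width=20, slack=0)
Line 5: ['waterfall', 'architect'] (min_width=19, slack=1)
Line 6: ['bird', 'all', 'sky', 'bridge'] (min_width=19, slack=1)
Line 7: ['corn', 'purple'] (min_width=11, slack=9)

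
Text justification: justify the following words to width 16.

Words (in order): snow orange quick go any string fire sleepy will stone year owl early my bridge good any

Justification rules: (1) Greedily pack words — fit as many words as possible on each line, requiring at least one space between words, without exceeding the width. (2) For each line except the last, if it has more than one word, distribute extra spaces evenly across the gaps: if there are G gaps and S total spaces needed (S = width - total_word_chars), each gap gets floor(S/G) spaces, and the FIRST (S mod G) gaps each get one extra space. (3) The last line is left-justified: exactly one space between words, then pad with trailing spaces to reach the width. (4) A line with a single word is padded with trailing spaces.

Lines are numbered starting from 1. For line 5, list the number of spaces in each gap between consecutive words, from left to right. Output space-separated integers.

Line 1: ['snow', 'orange'] (min_width=11, slack=5)
Line 2: ['quick', 'go', 'any'] (min_width=12, slack=4)
Line 3: ['string', 'fire'] (min_width=11, slack=5)
Line 4: ['sleepy', 'will'] (min_width=11, slack=5)
Line 5: ['stone', 'year', 'owl'] (min_width=14, slack=2)
Line 6: ['early', 'my', 'bridge'] (min_width=15, slack=1)
Line 7: ['good', 'any'] (min_width=8, slack=8)

Answer: 2 2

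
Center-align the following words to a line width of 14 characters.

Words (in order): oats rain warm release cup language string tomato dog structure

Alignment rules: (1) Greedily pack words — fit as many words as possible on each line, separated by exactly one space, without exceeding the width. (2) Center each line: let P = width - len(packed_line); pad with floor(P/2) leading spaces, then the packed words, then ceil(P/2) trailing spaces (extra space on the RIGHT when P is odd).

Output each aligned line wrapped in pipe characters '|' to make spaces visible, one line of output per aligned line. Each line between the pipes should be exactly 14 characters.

Line 1: ['oats', 'rain', 'warm'] (min_width=14, slack=0)
Line 2: ['release', 'cup'] (min_width=11, slack=3)
Line 3: ['language'] (min_width=8, slack=6)
Line 4: ['string', 'tomato'] (min_width=13, slack=1)
Line 5: ['dog', 'structure'] (min_width=13, slack=1)

Answer: |oats rain warm|
| release cup  |
|   language   |
|string tomato |
|dog structure |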